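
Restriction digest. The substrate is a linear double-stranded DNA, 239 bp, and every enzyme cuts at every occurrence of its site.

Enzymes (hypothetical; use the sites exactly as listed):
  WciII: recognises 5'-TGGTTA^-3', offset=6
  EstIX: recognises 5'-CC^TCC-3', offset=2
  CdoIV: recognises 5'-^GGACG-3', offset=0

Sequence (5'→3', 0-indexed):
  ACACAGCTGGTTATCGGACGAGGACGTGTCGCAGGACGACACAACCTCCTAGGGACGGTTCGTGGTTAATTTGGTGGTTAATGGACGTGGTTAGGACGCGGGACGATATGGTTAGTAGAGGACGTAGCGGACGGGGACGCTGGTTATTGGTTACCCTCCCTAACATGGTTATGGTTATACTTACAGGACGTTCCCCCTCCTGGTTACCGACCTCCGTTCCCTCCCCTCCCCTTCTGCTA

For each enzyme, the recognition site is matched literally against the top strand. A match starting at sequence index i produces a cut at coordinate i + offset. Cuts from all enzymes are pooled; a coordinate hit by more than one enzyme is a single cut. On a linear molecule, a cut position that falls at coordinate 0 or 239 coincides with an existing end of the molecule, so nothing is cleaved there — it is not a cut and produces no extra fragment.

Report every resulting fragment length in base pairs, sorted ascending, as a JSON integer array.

Per-enzyme occurrences:
  WciII TGGTTA/6: at [7, 62, 74, 87, 108, 140, 147, 165, 171, 200] ⇒ [13, 68, 80, 93, 114, 146, 153, 171, 177, 206]
  EstIX CCTCC/2: at [44, 154, 195, 210, 219, 224] ⇒ [46, 156, 197, 212, 221, 226]
  CdoIV GGACG/0: at [15, 21, 33, 52, 82, 93, 100, 119, 128, 134, 185] ⇒ [15, 21, 33, 52, 82, 93, 100, 119, 128, 134, 185]

All cut coordinates (distinct, sorted): [13, 15, 21, 33, 46, 52, 68, 80, 82, 93, 100, 114, 119, 128, 134, 146, 153, 156, 171, 177, 185, 197, 206, 212, 221, 226]

Fragments:
  [0,13): 13 bp
  [13,15): 2 bp
  [15,21): 6 bp
  [21,33): 12 bp
  [33,46): 13 bp
  [46,52): 6 bp
  [52,68): 16 bp
  [68,80): 12 bp
  [80,82): 2 bp
  [82,93): 11 bp
  [93,100): 7 bp
  [100,114): 14 bp
  [114,119): 5 bp
  [119,128): 9 bp
  [128,134): 6 bp
  [134,146): 12 bp
  [146,153): 7 bp
  [153,156): 3 bp
  [156,171): 15 bp
  [171,177): 6 bp
  [177,185): 8 bp
  [185,197): 12 bp
  [197,206): 9 bp
  [206,212): 6 bp
  [212,221): 9 bp
  [221,226): 5 bp
  [226,239): 13 bp

[2,2,3,5,5,6,6,6,6,6,7,7,8,9,9,9,11,12,12,12,12,13,13,13,14,15,16]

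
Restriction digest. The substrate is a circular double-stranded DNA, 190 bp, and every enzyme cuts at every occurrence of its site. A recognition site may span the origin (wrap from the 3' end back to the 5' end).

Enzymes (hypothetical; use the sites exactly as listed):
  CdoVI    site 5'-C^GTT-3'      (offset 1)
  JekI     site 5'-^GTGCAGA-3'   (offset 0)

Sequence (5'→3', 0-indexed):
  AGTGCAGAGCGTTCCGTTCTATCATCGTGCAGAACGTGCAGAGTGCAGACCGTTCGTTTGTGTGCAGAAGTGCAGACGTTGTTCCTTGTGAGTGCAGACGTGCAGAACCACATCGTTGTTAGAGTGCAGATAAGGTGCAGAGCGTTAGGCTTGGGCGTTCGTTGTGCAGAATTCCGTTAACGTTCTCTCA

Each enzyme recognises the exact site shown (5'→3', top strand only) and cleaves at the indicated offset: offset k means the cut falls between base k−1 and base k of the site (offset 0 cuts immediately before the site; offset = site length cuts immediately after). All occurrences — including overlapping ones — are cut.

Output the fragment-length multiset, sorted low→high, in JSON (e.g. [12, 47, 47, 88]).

[3,4,4,5,6,6,7,8,8,8,9,9,9,9,9,10,11,11,12,13,14,15]

Site scan:
  CdoVI CGTT/1: at [9, 14, 50, 54, 76, 113, 142, 155, 159, 174, 180] ⇒ [10, 15, 51, 55, 77, 114, 143, 156, 160, 175, 181]
  JekI GTGCAGA/0: at [1, 26, 35, 42, 61, 69, 91, 99, 123, 134, 163] ⇒ [1, 26, 35, 42, 61, 69, 91, 99, 123, 134, 163]

All cut coordinates (distinct, sorted): [1, 10, 15, 26, 35, 42, 51, 55, 61, 69, 77, 91, 99, 114, 123, 134, 143, 156, 160, 163, 175, 181]

Fragment lengths:
  1→10: 9 bp
  10→15: 5 bp
  15→26: 11 bp
  26→35: 9 bp
  35→42: 7 bp
  42→51: 9 bp
  51→55: 4 bp
  55→61: 6 bp
  61→69: 8 bp
  69→77: 8 bp
  77→91: 14 bp
  91→99: 8 bp
  99→114: 15 bp
  114→123: 9 bp
  123→134: 11 bp
  134→143: 9 bp
  143→156: 13 bp
  156→160: 4 bp
  160→163: 3 bp
  163→175: 12 bp
  175→181: 6 bp
  181→1 (wrap): 190-181+1 = 10 bp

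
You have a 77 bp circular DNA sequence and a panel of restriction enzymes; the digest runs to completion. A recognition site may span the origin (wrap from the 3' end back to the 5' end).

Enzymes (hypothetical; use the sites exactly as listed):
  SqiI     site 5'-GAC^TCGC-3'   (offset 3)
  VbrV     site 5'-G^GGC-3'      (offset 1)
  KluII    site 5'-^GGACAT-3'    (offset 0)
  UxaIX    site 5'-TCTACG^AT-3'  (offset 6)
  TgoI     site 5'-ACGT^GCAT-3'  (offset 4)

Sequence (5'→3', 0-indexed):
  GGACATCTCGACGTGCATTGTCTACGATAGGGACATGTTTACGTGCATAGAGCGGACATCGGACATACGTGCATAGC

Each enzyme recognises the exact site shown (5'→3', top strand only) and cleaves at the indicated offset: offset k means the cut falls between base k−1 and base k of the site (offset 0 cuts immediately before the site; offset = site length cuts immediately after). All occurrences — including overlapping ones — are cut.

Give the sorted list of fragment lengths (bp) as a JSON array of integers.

[4,7,7,9,10,12,14,14]

Scan for sites:
  SqiI (GACTCGC, off=3): no sites
  VbrV (GGGC, off=1): no sites
  KluII (GGACAT, off=0): starts [0, 30, 53, 60] → cuts [0, 30, 53, 60]
  UxaIX (TCTACGAT, off=6): starts [20] → cuts [26]
  TgoI (ACGTGCAT, off=4): starts [10, 40, 66] → cuts [14, 44, 70]

Pooled cuts: [0, 14, 26, 30, 44, 53, 60, 70]

Fragment lengths:
  0→14: 14 bp
  14→26: 12 bp
  26→30: 4 bp
  30→44: 14 bp
  44→53: 9 bp
  53→60: 7 bp
  60→70: 10 bp
  70→0 (wrap): 77-70+0 = 7 bp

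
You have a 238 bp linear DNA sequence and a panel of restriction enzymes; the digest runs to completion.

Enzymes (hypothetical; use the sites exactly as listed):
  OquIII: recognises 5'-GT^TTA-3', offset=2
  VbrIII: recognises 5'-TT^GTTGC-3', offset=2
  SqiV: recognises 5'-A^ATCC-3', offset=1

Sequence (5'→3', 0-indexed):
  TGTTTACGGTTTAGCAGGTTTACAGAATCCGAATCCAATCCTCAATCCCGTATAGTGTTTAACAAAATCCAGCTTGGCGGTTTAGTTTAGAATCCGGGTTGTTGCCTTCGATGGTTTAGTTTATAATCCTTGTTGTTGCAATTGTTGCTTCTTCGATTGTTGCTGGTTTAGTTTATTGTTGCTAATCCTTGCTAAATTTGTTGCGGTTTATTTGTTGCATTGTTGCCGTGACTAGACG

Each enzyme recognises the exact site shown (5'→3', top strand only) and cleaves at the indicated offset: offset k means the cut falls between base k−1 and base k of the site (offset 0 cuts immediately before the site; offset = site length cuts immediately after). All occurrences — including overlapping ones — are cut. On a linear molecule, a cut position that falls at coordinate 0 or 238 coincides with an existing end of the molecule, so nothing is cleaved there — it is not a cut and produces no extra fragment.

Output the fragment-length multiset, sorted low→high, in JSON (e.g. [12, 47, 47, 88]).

[3,5,5,5,5,5,5,5,6,6,7,7,7,7,8,8,8,9,9,9,9,9,14,15,15,15,15,17]

Scan for sites:
  OquIII (GTTTA, off=2): starts [1, 8, 17, 56, 79, 84, 113, 118, 165, 170, 205] → cuts [3, 10, 19, 58, 81, 86, 115, 120, 167, 172, 207]
  VbrIII (TTGTTGC, off=2): starts [98, 132, 141, 156, 175, 197, 211, 219] → cuts [100, 134, 143, 158, 177, 199, 213, 221]
  SqiV (AATCC, off=1): starts [25, 31, 36, 43, 65, 90, 124, 183] → cuts [26, 32, 37, 44, 66, 91, 125, 184]

All cut coordinates (distinct, sorted): [3, 10, 19, 26, 32, 37, 44, 58, 66, 81, 86, 91, 100, 115, 120, 125, 134, 143, 158, 167, 172, 177, 184, 199, 207, 213, 221]

Fragment lengths:
  [0,3): 3 bp
  [3,10): 7 bp
  [10,19): 9 bp
  [19,26): 7 bp
  [26,32): 6 bp
  [32,37): 5 bp
  [37,44): 7 bp
  [44,58): 14 bp
  [58,66): 8 bp
  [66,81): 15 bp
  [81,86): 5 bp
  [86,91): 5 bp
  [91,100): 9 bp
  [100,115): 15 bp
  [115,120): 5 bp
  [120,125): 5 bp
  [125,134): 9 bp
  [134,143): 9 bp
  [143,158): 15 bp
  [158,167): 9 bp
  [167,172): 5 bp
  [172,177): 5 bp
  [177,184): 7 bp
  [184,199): 15 bp
  [199,207): 8 bp
  [207,213): 6 bp
  [213,221): 8 bp
  [221,238): 17 bp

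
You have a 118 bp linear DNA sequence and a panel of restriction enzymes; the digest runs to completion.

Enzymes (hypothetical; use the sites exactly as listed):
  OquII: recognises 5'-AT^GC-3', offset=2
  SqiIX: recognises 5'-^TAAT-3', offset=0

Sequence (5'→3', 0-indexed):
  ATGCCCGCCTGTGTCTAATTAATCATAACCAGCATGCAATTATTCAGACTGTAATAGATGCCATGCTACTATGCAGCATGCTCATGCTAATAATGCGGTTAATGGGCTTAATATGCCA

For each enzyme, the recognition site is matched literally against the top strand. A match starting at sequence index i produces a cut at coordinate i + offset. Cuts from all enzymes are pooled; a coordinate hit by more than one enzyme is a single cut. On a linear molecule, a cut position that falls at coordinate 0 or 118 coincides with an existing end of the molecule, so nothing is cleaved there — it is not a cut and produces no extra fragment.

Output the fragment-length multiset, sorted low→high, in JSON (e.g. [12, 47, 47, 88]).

[2,2,3,4,4,4,5,5,6,6,7,8,8,9,13,16,16]

Site scan:
  OquII ATGC/2: at [0, 33, 57, 62, 70, 77, 83, 92, 112] ⇒ [2, 35, 59, 64, 72, 79, 85, 94, 114]
  SqiIX TAAT/0: at [15, 19, 51, 87, 90, 99, 108] ⇒ [15, 19, 51, 87, 90, 99, 108]

All cut coordinates (distinct, sorted): [2, 15, 19, 35, 51, 59, 64, 72, 79, 85, 87, 90, 94, 99, 108, 114]

Fragment lengths:
  [0,2): 2 bp
  [2,15): 13 bp
  [15,19): 4 bp
  [19,35): 16 bp
  [35,51): 16 bp
  [51,59): 8 bp
  [59,64): 5 bp
  [64,72): 8 bp
  [72,79): 7 bp
  [79,85): 6 bp
  [85,87): 2 bp
  [87,90): 3 bp
  [90,94): 4 bp
  [94,99): 5 bp
  [99,108): 9 bp
  [108,114): 6 bp
  [114,118): 4 bp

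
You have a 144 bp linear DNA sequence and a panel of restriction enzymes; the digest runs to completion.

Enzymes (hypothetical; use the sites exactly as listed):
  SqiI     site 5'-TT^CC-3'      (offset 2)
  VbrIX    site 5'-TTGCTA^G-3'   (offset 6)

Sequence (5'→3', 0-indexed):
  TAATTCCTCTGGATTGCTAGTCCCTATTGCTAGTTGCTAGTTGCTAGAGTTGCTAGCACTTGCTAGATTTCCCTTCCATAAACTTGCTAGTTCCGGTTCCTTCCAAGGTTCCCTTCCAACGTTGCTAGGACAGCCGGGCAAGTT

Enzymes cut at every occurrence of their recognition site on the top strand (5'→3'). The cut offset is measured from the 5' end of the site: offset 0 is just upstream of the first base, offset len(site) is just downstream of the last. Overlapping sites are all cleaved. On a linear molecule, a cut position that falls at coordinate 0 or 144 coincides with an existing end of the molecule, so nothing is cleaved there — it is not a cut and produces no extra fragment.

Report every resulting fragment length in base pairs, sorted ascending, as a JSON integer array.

Site scan:
  SqiI TTCC/2: at [3, 68, 73, 90, 96, 100, 108, 113] ⇒ [5, 70, 75, 92, 98, 102, 110, 115]
  VbrIX TTGCTAG/6: at [13, 26, 33, 40, 49, 59, 83, 121] ⇒ [19, 32, 39, 46, 55, 65, 89, 127]

All cut coordinates (distinct, sorted): [5, 19, 32, 39, 46, 55, 65, 70, 75, 89, 92, 98, 102, 110, 115, 127]

Fragments:
  [0,5): 5 bp
  [5,19): 14 bp
  [19,32): 13 bp
  [32,39): 7 bp
  [39,46): 7 bp
  [46,55): 9 bp
  [55,65): 10 bp
  [65,70): 5 bp
  [70,75): 5 bp
  [75,89): 14 bp
  [89,92): 3 bp
  [92,98): 6 bp
  [98,102): 4 bp
  [102,110): 8 bp
  [110,115): 5 bp
  [115,127): 12 bp
  [127,144): 17 bp

[3,4,5,5,5,5,6,7,7,8,9,10,12,13,14,14,17]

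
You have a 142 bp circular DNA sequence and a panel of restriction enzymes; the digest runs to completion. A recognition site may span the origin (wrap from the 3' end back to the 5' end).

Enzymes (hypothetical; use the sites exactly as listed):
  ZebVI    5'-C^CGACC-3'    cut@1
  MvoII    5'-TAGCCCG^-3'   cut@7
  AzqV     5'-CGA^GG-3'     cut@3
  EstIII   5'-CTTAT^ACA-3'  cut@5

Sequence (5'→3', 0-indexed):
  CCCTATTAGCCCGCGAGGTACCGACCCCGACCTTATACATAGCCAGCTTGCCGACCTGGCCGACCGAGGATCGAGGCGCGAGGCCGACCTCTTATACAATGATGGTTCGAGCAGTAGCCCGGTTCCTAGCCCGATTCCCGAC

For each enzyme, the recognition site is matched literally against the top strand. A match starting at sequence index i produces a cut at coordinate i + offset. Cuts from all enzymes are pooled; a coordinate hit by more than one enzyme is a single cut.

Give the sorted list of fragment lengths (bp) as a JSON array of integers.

[3,3,5,5,6,7,7,7,9,9,11,12,15,17,26]

Scan for sites:
  ZebVI (CCGACC, off=1): starts [20, 26, 50, 59, 83, 137] → cuts [21, 27, 51, 60, 84, 138]
  MvoII (TAGCCCG, off=7): starts [6, 114, 126] → cuts [13, 121, 133]
  AzqV (CGAGG, off=3): starts [13, 64, 71, 78] → cuts [16, 67, 74, 81]
  EstIII (CTTATACA, off=5): starts [31, 90] → cuts [36, 95]

Pooled cuts: [13, 16, 21, 27, 36, 51, 60, 67, 74, 81, 84, 95, 121, 133, 138]

Fragments:
  13→16: 3 bp
  16→21: 5 bp
  21→27: 6 bp
  27→36: 9 bp
  36→51: 15 bp
  51→60: 9 bp
  60→67: 7 bp
  67→74: 7 bp
  74→81: 7 bp
  81→84: 3 bp
  84→95: 11 bp
  95→121: 26 bp
  121→133: 12 bp
  133→138: 5 bp
  138→13 (wrap): 142-138+13 = 17 bp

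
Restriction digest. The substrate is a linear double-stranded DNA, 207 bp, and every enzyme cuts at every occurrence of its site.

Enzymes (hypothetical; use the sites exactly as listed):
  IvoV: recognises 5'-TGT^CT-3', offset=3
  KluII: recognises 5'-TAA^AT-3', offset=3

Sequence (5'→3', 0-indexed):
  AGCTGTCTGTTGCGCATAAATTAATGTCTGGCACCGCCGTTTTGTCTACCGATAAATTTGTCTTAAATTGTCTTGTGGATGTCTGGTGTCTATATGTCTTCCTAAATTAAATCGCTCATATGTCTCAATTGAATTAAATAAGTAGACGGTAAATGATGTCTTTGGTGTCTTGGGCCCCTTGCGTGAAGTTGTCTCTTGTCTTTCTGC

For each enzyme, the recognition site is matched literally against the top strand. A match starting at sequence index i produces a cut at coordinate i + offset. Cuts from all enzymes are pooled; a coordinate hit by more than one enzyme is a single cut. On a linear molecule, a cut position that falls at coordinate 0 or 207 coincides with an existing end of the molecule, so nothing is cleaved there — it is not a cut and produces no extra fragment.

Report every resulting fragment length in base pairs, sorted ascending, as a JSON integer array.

Scan for sites:
  IvoV (TGTCT, off=3): starts [3, 24, 42, 58, 68, 79, 86, 94, 120, 156, 165, 189, 196] → cuts [6, 27, 45, 61, 71, 82, 89, 97, 123, 159, 168, 192, 199]
  KluII (TAAAT, off=3): starts [16, 52, 63, 102, 107, 134, 149] → cuts [19, 55, 66, 105, 110, 137, 152]

All cut coordinates (distinct, sorted): [6, 19, 27, 45, 55, 61, 66, 71, 82, 89, 97, 105, 110, 123, 137, 152, 159, 168, 192, 199]

Fragments:
  [0,6): 6 bp
  [6,19): 13 bp
  [19,27): 8 bp
  [27,45): 18 bp
  [45,55): 10 bp
  [55,61): 6 bp
  [61,66): 5 bp
  [66,71): 5 bp
  [71,82): 11 bp
  [82,89): 7 bp
  [89,97): 8 bp
  [97,105): 8 bp
  [105,110): 5 bp
  [110,123): 13 bp
  [123,137): 14 bp
  [137,152): 15 bp
  [152,159): 7 bp
  [159,168): 9 bp
  [168,192): 24 bp
  [192,199): 7 bp
  [199,207): 8 bp

[5,5,5,6,6,7,7,7,8,8,8,8,9,10,11,13,13,14,15,18,24]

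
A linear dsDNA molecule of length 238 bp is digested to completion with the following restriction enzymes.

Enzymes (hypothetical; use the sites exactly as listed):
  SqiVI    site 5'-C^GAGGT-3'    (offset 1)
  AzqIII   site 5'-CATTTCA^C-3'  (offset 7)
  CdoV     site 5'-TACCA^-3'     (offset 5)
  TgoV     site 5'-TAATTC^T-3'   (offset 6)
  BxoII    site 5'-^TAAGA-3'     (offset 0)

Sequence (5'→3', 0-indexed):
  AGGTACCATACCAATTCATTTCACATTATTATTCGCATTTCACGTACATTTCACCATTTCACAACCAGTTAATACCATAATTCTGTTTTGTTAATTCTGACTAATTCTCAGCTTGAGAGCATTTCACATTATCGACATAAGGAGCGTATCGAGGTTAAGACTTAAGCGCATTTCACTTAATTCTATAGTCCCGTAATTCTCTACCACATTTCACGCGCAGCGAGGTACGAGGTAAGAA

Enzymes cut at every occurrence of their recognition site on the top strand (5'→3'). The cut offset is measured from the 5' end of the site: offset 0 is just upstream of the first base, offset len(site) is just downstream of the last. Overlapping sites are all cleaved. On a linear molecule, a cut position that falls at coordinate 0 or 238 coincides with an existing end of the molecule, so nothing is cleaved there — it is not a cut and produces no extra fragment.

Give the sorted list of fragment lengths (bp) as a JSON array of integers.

[4,5,5,6,6,7,7,7,8,8,8,8,10,10,11,14,16,16,19,19,20,24]

Site scan:
  SqiVI (CGAGGT, off=1): starts [149, 220, 227] → cuts [150, 221, 228]
  AzqIII (CATTTCAC, off=7): starts [16, 35, 46, 54, 119, 168, 206] → cuts [23, 42, 53, 61, 126, 175, 213]
  CdoV (TACCA, off=5): starts [3, 8, 72, 201] → cuts [8, 13, 77, 206]
  TgoV (TAATTCT, off=6): starts [77, 91, 101, 177, 193] → cuts [83, 97, 107, 183, 199]
  BxoII (TAAGA, off=0): starts [155, 232] → cuts [155, 232]

Pooled cuts: [8, 13, 23, 42, 53, 61, 77, 83, 97, 107, 126, 150, 155, 175, 183, 199, 206, 213, 221, 228, 232]

Fragments:
  [0,8): 8 bp
  [8,13): 5 bp
  [13,23): 10 bp
  [23,42): 19 bp
  [42,53): 11 bp
  [53,61): 8 bp
  [61,77): 16 bp
  [77,83): 6 bp
  [83,97): 14 bp
  [97,107): 10 bp
  [107,126): 19 bp
  [126,150): 24 bp
  [150,155): 5 bp
  [155,175): 20 bp
  [175,183): 8 bp
  [183,199): 16 bp
  [199,206): 7 bp
  [206,213): 7 bp
  [213,221): 8 bp
  [221,228): 7 bp
  [228,232): 4 bp
  [232,238): 6 bp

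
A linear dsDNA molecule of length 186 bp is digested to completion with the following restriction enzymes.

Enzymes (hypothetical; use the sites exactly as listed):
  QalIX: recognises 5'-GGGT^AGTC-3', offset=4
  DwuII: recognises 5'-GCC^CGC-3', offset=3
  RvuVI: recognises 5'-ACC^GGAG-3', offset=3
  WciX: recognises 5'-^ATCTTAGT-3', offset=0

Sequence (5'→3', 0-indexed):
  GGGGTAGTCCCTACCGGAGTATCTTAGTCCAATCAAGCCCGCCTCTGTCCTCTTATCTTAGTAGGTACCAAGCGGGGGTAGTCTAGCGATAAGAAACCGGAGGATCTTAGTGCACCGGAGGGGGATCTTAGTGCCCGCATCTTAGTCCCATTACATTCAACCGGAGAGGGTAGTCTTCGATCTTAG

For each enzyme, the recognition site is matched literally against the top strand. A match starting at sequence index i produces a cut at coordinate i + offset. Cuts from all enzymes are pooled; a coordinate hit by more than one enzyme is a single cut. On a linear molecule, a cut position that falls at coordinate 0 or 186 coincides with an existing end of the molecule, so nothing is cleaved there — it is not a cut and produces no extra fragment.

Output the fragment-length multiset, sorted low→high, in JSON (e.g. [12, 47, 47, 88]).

Site scan:
  QalIX (GGGTAGTC, off=4): starts [1, 75, 167] → cuts [5, 79, 171]
  DwuII (GCCCGC, off=3): starts [36, 132] → cuts [39, 135]
  RvuVI (ACCGGAG, off=3): starts [12, 95, 113, 159] → cuts [15, 98, 116, 162]
  WciX (ATCTTAGT, off=0): starts [20, 54, 103, 124, 138] → cuts [20, 54, 103, 124, 138]

All cut coordinates (distinct, sorted): [5, 15, 20, 39, 54, 79, 98, 103, 116, 124, 135, 138, 162, 171]

Fragments:
  [0,5): 5 bp
  [5,15): 10 bp
  [15,20): 5 bp
  [20,39): 19 bp
  [39,54): 15 bp
  [54,79): 25 bp
  [79,98): 19 bp
  [98,103): 5 bp
  [103,116): 13 bp
  [116,124): 8 bp
  [124,135): 11 bp
  [135,138): 3 bp
  [138,162): 24 bp
  [162,171): 9 bp
  [171,186): 15 bp

[3,5,5,5,8,9,10,11,13,15,15,19,19,24,25]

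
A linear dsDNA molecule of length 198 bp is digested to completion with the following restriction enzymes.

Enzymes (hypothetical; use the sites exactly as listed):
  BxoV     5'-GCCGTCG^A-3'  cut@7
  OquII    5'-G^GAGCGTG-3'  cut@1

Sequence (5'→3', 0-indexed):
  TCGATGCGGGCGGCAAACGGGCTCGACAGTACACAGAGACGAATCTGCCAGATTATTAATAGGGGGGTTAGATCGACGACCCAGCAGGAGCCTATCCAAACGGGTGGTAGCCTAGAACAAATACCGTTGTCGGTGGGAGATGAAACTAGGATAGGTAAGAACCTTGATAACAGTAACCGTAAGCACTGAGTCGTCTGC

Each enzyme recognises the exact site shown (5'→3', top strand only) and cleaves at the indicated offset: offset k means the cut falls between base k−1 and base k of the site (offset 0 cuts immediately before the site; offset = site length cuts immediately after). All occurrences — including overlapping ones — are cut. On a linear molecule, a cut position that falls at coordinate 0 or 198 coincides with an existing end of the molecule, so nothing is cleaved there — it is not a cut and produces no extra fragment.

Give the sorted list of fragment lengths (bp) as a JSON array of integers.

Site scan:
  BxoV (GCCGTCGA, off=7): no sites
  OquII (GGAGCGTG, off=1): no sites

Pooled cuts: ∅

Fragments:
  no cuts → one linear fragment of 198 bp

[198]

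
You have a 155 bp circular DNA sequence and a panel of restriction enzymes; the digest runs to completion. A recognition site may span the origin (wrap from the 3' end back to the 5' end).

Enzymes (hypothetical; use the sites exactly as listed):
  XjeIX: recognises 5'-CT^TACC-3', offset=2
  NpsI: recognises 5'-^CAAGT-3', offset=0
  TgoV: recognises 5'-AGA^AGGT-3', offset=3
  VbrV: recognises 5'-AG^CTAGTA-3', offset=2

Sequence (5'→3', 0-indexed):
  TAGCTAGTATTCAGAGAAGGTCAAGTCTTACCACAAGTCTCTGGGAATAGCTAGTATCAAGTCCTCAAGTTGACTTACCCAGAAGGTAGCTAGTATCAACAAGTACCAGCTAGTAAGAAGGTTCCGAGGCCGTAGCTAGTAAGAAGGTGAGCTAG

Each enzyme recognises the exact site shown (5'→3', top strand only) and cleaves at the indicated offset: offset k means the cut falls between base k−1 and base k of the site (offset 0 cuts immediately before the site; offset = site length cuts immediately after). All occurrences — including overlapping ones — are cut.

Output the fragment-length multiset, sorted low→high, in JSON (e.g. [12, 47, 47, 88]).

[4,5,6,7,7,7,7,8,8,9,9,10,10,10,14,17,17]

Scan for sites:
  XjeIX CTTACC/2: at [26, 73] ⇒ [28, 75]
  NpsI CAAGT/0: at [21, 33, 57, 65, 99] ⇒ [21, 33, 57, 65, 99]
  TgoV AGAAGGT/3: at [14, 80, 115, 141] ⇒ [17, 83, 118, 144]
  VbrV AGCTAGTA/2: at [1, 48, 87, 107, 133, 149] ⇒ [3, 50, 89, 109, 135, 151]

All cut coordinates (distinct, sorted): [3, 17, 21, 28, 33, 50, 57, 65, 75, 83, 89, 99, 109, 118, 135, 144, 151]

Fragment lengths:
  3→17: 14 bp
  17→21: 4 bp
  21→28: 7 bp
  28→33: 5 bp
  33→50: 17 bp
  50→57: 7 bp
  57→65: 8 bp
  65→75: 10 bp
  75→83: 8 bp
  83→89: 6 bp
  89→99: 10 bp
  99→109: 10 bp
  109→118: 9 bp
  118→135: 17 bp
  135→144: 9 bp
  144→151: 7 bp
  151→3 (wrap): 155-151+3 = 7 bp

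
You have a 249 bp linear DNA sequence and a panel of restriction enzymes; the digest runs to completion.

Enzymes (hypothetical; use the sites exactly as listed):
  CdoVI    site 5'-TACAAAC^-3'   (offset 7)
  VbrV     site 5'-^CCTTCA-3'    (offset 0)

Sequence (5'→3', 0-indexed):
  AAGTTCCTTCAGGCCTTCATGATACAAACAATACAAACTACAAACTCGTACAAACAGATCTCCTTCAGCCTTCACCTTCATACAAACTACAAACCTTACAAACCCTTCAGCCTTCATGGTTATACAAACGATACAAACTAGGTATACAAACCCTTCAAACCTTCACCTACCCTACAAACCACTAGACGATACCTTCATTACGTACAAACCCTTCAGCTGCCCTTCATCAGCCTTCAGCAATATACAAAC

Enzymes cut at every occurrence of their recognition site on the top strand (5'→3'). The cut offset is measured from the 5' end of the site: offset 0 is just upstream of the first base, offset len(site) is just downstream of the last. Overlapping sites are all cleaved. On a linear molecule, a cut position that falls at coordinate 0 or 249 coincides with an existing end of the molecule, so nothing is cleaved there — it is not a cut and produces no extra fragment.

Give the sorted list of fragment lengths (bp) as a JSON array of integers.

[5,6,6,7,7,7,7,8,8,9,9,9,10,10,11,12,13,13,16,18,19,19,20]

Per-enzyme occurrences:
  CdoVI TACAAAC/7: at [22, 31, 38, 48, 80, 87, 96, 122, 131, 144, 172, 202, 242] ⇒ [29, 38, 45, 55, 87, 94, 103, 129, 138, 151, 179, 209] (position 249 is a terminus of the linear molecule — no cut)
  VbrV CCTTCA/0: at [5, 13, 61, 68, 74, 103, 110, 151, 159, 191, 209, 220, 230] ⇒ [5, 13, 61, 68, 74, 103, 110, 151, 159, 191, 209, 220, 230]

Pooled cuts: [5, 13, 29, 38, 45, 55, 61, 68, 74, 87, 94, 103, 110, 129, 138, 151, 159, 179, 191, 209, 220, 230]

Fragment lengths:
  [0,5): 5 bp
  [5,13): 8 bp
  [13,29): 16 bp
  [29,38): 9 bp
  [38,45): 7 bp
  [45,55): 10 bp
  [55,61): 6 bp
  [61,68): 7 bp
  [68,74): 6 bp
  [74,87): 13 bp
  [87,94): 7 bp
  [94,103): 9 bp
  [103,110): 7 bp
  [110,129): 19 bp
  [129,138): 9 bp
  [138,151): 13 bp
  [151,159): 8 bp
  [159,179): 20 bp
  [179,191): 12 bp
  [191,209): 18 bp
  [209,220): 11 bp
  [220,230): 10 bp
  [230,249): 19 bp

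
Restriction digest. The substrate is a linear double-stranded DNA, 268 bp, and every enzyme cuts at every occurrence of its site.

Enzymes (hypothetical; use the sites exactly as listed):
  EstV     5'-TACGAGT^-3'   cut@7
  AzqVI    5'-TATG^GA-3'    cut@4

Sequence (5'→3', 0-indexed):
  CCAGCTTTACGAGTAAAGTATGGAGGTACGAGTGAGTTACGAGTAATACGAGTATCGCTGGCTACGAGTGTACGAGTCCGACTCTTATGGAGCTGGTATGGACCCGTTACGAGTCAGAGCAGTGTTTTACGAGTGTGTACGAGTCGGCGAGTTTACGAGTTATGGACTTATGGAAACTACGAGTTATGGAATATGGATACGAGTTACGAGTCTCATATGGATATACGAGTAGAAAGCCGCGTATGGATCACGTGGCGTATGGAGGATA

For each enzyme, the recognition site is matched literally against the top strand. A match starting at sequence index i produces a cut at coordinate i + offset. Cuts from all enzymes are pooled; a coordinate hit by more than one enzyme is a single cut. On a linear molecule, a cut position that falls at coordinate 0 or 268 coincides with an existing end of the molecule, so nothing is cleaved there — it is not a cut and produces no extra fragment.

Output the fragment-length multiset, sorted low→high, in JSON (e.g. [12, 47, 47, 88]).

Site scan:
  EstV (TACGAGT, off=7): starts [7, 26, 37, 46, 62, 70, 107, 127, 137, 153, 177, 197, 204, 223] → cuts [14, 33, 44, 53, 69, 77, 114, 134, 144, 160, 184, 204, 211, 230]
  AzqVI (TATGGA, off=4): starts [18, 85, 96, 160, 168, 184, 191, 215, 241, 257] → cuts [22, 89, 100, 164, 172, 188, 195, 219, 245, 261]

All cut coordinates (distinct, sorted): [14, 22, 33, 44, 53, 69, 77, 89, 100, 114, 134, 144, 160, 164, 172, 184, 188, 195, 204, 211, 219, 230, 245, 261]

Fragments:
  [0,14): 14 bp
  [14,22): 8 bp
  [22,33): 11 bp
  [33,44): 11 bp
  [44,53): 9 bp
  [53,69): 16 bp
  [69,77): 8 bp
  [77,89): 12 bp
  [89,100): 11 bp
  [100,114): 14 bp
  [114,134): 20 bp
  [134,144): 10 bp
  [144,160): 16 bp
  [160,164): 4 bp
  [164,172): 8 bp
  [172,184): 12 bp
  [184,188): 4 bp
  [188,195): 7 bp
  [195,204): 9 bp
  [204,211): 7 bp
  [211,219): 8 bp
  [219,230): 11 bp
  [230,245): 15 bp
  [245,261): 16 bp
  [261,268): 7 bp

[4,4,7,7,7,8,8,8,8,9,9,10,11,11,11,11,12,12,14,14,15,16,16,16,20]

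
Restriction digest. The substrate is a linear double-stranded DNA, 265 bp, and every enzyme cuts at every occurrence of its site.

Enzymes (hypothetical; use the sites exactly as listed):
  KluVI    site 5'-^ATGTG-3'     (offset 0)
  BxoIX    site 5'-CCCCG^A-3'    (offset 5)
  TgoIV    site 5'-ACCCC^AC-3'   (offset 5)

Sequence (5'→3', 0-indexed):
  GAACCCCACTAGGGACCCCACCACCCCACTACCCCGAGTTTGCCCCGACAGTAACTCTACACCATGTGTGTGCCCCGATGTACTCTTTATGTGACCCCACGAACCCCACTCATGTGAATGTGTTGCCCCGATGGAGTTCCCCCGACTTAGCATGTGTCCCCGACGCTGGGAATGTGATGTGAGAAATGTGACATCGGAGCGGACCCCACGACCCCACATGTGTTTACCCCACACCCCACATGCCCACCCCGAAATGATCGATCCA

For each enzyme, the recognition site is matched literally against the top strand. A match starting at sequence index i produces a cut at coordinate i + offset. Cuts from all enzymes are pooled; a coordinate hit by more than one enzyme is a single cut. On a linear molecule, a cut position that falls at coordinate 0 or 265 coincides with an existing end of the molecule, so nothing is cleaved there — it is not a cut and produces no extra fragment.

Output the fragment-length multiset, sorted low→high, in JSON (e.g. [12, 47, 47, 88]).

Per-enzyme occurrences:
  KluVI (ATGTG, off=0): starts [63, 88, 111, 117, 151, 171, 176, 185, 217] → cuts [63, 88, 111, 117, 151, 171, 176, 185, 217]
  BxoIX (CCCCGA, off=5): starts [31, 42, 72, 125, 139, 157, 246] → cuts [36, 47, 77, 130, 144, 162, 251]
  TgoIV (ACCCCAC, off=5): starts [2, 14, 22, 93, 102, 202, 210, 225, 232] → cuts [7, 19, 27, 98, 107, 207, 215, 230, 237]

All cut coordinates (distinct, sorted): [7, 19, 27, 36, 47, 63, 77, 88, 98, 107, 111, 117, 130, 144, 151, 162, 171, 176, 185, 207, 215, 217, 230, 237, 251]

Fragments:
  [0,7): 7 bp
  [7,19): 12 bp
  [19,27): 8 bp
  [27,36): 9 bp
  [36,47): 11 bp
  [47,63): 16 bp
  [63,77): 14 bp
  [77,88): 11 bp
  [88,98): 10 bp
  [98,107): 9 bp
  [107,111): 4 bp
  [111,117): 6 bp
  [117,130): 13 bp
  [130,144): 14 bp
  [144,151): 7 bp
  [151,162): 11 bp
  [162,171): 9 bp
  [171,176): 5 bp
  [176,185): 9 bp
  [185,207): 22 bp
  [207,215): 8 bp
  [215,217): 2 bp
  [217,230): 13 bp
  [230,237): 7 bp
  [237,251): 14 bp
  [251,265): 14 bp

[2,4,5,6,7,7,7,8,8,9,9,9,9,10,11,11,11,12,13,13,14,14,14,14,16,22]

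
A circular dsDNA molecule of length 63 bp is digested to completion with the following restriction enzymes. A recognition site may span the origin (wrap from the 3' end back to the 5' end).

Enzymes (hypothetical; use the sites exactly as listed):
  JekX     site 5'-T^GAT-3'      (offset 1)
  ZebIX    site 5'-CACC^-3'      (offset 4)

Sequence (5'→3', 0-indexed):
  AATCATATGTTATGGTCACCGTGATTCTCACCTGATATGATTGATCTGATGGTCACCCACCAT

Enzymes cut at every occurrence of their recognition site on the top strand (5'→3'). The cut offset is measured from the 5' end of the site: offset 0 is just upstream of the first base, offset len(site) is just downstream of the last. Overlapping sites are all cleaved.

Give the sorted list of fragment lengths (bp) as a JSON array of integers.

Scan for sites:
  JekX TGAT/1: at [21, 32, 37, 41, 46] ⇒ [22, 33, 38, 42, 47]
  ZebIX CACC/4: at [16, 28, 53, 57] ⇒ [20, 32, 57, 61]

Pooled cuts: [20, 22, 32, 33, 38, 42, 47, 57, 61]

Fragments:
  20→22: 2 bp
  22→32: 10 bp
  32→33: 1 bp
  33→38: 5 bp
  38→42: 4 bp
  42→47: 5 bp
  47→57: 10 bp
  57→61: 4 bp
  61→20 (wrap): 63-61+20 = 22 bp

[1,2,4,4,5,5,10,10,22]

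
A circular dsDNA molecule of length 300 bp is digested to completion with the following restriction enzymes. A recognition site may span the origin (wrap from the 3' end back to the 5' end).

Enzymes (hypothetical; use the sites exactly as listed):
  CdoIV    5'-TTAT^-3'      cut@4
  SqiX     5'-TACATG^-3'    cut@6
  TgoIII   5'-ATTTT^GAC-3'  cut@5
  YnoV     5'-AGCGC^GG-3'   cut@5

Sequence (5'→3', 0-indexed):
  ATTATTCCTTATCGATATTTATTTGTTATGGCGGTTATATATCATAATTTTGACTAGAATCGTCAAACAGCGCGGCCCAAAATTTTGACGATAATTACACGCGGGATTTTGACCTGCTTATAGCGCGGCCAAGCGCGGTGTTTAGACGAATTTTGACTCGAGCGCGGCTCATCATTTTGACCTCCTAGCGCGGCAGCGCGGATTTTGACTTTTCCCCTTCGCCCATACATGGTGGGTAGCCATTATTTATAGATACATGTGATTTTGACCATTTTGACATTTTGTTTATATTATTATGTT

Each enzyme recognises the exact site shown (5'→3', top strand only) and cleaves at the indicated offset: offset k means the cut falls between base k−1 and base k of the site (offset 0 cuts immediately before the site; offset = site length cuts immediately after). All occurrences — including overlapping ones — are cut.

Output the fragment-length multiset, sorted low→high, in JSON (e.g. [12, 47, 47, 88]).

[3,3,4,5,5,5,7,7,7,7,8,9,9,9,10,10,11,11,13,13,13,13,14,15,18,22,24,25]

Site scan:
  CdoIV TTAT/4: at [1, 8, 18, 25, 34, 117, 242, 246, 285, 290, 293, 298] ⇒ [2, 5, 12, 22, 29, 38, 121, 246, 250, 289, 294, 297]
  SqiX TACATG/6: at [225, 253] ⇒ [231, 259]
  TgoIII ATTTTGAC/5: at [46, 81, 105, 149, 173, 201, 261, 270] ⇒ [51, 86, 110, 154, 178, 206, 266, 275]
  YnoV AGCGCGG/5: at [68, 121, 131, 160, 186, 194] ⇒ [73, 126, 136, 165, 191, 199]

Pooled cuts: [2, 5, 12, 22, 29, 38, 51, 73, 86, 110, 121, 126, 136, 154, 165, 178, 191, 199, 206, 231, 246, 250, 259, 266, 275, 289, 294, 297]

Fragment lengths:
  2→5: 3 bp
  5→12: 7 bp
  12→22: 10 bp
  22→29: 7 bp
  29→38: 9 bp
  38→51: 13 bp
  51→73: 22 bp
  73→86: 13 bp
  86→110: 24 bp
  110→121: 11 bp
  121→126: 5 bp
  126→136: 10 bp
  136→154: 18 bp
  154→165: 11 bp
  165→178: 13 bp
  178→191: 13 bp
  191→199: 8 bp
  199→206: 7 bp
  206→231: 25 bp
  231→246: 15 bp
  246→250: 4 bp
  250→259: 9 bp
  259→266: 7 bp
  266→275: 9 bp
  275→289: 14 bp
  289→294: 5 bp
  294→297: 3 bp
  297→2 (wrap): 300-297+2 = 5 bp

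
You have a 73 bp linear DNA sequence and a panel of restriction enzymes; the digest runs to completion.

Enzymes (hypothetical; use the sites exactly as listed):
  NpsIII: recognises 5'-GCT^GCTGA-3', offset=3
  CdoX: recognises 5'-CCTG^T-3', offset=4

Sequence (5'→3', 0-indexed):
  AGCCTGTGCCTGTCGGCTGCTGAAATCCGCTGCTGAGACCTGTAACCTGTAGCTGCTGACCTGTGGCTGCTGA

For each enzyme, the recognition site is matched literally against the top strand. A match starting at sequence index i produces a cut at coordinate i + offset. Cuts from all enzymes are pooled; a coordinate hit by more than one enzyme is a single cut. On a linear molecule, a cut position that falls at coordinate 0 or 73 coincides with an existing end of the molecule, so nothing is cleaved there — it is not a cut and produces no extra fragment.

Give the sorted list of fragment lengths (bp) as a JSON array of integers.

[5,5,5,6,6,6,7,9,11,13]

Scan for sites:
  NpsIII (GCTGCTGA, off=3): starts [15, 28, 51, 65] → cuts [18, 31, 54, 68]
  CdoX (CCTGT, off=4): starts [2, 8, 38, 45, 59] → cuts [6, 12, 42, 49, 63]

All cut coordinates (distinct, sorted): [6, 12, 18, 31, 42, 49, 54, 63, 68]

Fragment lengths:
  [0,6): 6 bp
  [6,12): 6 bp
  [12,18): 6 bp
  [18,31): 13 bp
  [31,42): 11 bp
  [42,49): 7 bp
  [49,54): 5 bp
  [54,63): 9 bp
  [63,68): 5 bp
  [68,73): 5 bp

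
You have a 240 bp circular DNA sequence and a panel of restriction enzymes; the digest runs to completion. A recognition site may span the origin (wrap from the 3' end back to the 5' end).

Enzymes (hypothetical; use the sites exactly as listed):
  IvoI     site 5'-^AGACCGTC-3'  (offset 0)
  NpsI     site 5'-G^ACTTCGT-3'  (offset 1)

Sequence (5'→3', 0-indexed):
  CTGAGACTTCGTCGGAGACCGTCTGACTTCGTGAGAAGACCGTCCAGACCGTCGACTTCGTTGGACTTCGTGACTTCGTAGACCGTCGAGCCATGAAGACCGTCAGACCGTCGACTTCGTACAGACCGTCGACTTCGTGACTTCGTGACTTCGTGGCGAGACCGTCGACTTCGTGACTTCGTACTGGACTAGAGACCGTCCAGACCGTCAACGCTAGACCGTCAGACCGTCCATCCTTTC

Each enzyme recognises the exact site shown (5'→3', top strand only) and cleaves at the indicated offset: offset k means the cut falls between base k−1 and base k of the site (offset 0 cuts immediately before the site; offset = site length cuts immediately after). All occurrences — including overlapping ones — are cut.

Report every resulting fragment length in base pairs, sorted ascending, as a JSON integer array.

Scan for sites:
  IvoI AGACCGTC/0: at [15, 36, 45, 79, 96, 104, 122, 158, 192, 201, 215, 223] ⇒ [15, 36, 45, 79, 96, 104, 122, 158, 192, 201, 215, 223]
  NpsI GACTTCGT/1: at [4, 24, 53, 63, 71, 112, 130, 138, 146, 166, 174] ⇒ [5, 25, 54, 64, 72, 113, 131, 139, 147, 167, 175]

All cut coordinates (distinct, sorted): [5, 15, 25, 36, 45, 54, 64, 72, 79, 96, 104, 113, 122, 131, 139, 147, 158, 167, 175, 192, 201, 215, 223]

Fragment lengths:
  5→15: 10 bp
  15→25: 10 bp
  25→36: 11 bp
  36→45: 9 bp
  45→54: 9 bp
  54→64: 10 bp
  64→72: 8 bp
  72→79: 7 bp
  79→96: 17 bp
  96→104: 8 bp
  104→113: 9 bp
  113→122: 9 bp
  122→131: 9 bp
  131→139: 8 bp
  139→147: 8 bp
  147→158: 11 bp
  158→167: 9 bp
  167→175: 8 bp
  175→192: 17 bp
  192→201: 9 bp
  201→215: 14 bp
  215→223: 8 bp
  223→5 (wrap): 240-223+5 = 22 bp

[7,8,8,8,8,8,8,9,9,9,9,9,9,9,10,10,10,11,11,14,17,17,22]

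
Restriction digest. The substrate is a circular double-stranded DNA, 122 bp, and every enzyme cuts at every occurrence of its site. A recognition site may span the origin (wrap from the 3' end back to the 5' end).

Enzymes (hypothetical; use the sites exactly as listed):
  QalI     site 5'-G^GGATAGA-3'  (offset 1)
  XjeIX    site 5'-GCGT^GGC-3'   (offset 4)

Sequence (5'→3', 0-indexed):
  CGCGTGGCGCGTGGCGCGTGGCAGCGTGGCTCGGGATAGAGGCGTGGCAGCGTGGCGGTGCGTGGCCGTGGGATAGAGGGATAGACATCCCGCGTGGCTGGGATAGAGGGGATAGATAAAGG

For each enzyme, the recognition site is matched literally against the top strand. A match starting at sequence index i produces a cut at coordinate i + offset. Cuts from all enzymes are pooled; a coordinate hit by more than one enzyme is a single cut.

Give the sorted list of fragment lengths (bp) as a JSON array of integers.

[5,6,7,7,7,8,8,8,9,10,12,17,18]

Site scan:
  QalI GGGATAGA/1: at [32, 69, 77, 99, 108] ⇒ [33, 70, 78, 100, 109]
  XjeIX GCGTGGC/4: at [1, 8, 15, 23, 41, 49, 59, 91] ⇒ [5, 12, 19, 27, 45, 53, 63, 95]

All cut coordinates (distinct, sorted): [5, 12, 19, 27, 33, 45, 53, 63, 70, 78, 95, 100, 109]

Fragment lengths:
  5→12: 7 bp
  12→19: 7 bp
  19→27: 8 bp
  27→33: 6 bp
  33→45: 12 bp
  45→53: 8 bp
  53→63: 10 bp
  63→70: 7 bp
  70→78: 8 bp
  78→95: 17 bp
  95→100: 5 bp
  100→109: 9 bp
  109→5 (wrap): 122-109+5 = 18 bp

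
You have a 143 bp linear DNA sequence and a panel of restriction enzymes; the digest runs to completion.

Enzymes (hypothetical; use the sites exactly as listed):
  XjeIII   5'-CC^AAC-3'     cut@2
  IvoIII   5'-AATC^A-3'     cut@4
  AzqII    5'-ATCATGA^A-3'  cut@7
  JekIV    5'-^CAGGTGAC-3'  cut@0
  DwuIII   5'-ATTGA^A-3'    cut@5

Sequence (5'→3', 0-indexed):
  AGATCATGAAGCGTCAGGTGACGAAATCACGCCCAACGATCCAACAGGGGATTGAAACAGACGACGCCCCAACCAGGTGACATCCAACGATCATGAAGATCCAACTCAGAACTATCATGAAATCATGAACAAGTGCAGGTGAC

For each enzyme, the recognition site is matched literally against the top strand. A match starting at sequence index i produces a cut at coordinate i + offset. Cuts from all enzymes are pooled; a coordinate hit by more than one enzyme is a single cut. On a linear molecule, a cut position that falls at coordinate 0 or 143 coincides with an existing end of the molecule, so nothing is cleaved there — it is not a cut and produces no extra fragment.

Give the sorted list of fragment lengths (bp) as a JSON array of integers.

[3,4,4,5,6,6,7,8,8,9,11,12,13,14,15,18]

Site scan:
  XjeIII CCAAC/2: at [32, 40, 68, 83, 100] ⇒ [34, 42, 70, 85, 102]
  IvoIII AATCA/4: at [24, 120] ⇒ [28, 124]
  AzqII ATCATGAA/7: at [2, 89, 113, 121] ⇒ [9, 96, 120, 128]
  JekIV CAGGTGAC/0: at [14, 73, 135] ⇒ [14, 73, 135]
  DwuIII ATTGAA/5: at [50] ⇒ [55]

Pooled cuts: [9, 14, 28, 34, 42, 55, 70, 73, 85, 96, 102, 120, 124, 128, 135]

Fragment lengths:
  [0,9): 9 bp
  [9,14): 5 bp
  [14,28): 14 bp
  [28,34): 6 bp
  [34,42): 8 bp
  [42,55): 13 bp
  [55,70): 15 bp
  [70,73): 3 bp
  [73,85): 12 bp
  [85,96): 11 bp
  [96,102): 6 bp
  [102,120): 18 bp
  [120,124): 4 bp
  [124,128): 4 bp
  [128,135): 7 bp
  [135,143): 8 bp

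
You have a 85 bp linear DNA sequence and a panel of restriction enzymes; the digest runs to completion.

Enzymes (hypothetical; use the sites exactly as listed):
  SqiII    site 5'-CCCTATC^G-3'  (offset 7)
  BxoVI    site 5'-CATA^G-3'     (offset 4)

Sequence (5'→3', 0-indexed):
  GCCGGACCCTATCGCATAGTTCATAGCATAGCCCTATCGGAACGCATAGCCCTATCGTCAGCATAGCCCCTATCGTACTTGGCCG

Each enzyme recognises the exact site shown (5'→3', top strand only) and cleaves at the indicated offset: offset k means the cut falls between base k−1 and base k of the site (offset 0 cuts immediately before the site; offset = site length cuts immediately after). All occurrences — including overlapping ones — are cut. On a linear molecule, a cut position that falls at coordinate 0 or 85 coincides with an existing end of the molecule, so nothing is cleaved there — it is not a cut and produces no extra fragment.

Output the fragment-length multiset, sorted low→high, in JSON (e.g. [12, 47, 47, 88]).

[5,5,7,8,8,9,9,10,11,13]

Per-enzyme occurrences:
  SqiII CCCTATCG/7: at [6, 31, 49, 67] ⇒ [13, 38, 56, 74]
  BxoVI CATAG/4: at [14, 21, 26, 44, 61] ⇒ [18, 25, 30, 48, 65]

All cut coordinates (distinct, sorted): [13, 18, 25, 30, 38, 48, 56, 65, 74]

Fragments:
  [0,13): 13 bp
  [13,18): 5 bp
  [18,25): 7 bp
  [25,30): 5 bp
  [30,38): 8 bp
  [38,48): 10 bp
  [48,56): 8 bp
  [56,65): 9 bp
  [65,74): 9 bp
  [74,85): 11 bp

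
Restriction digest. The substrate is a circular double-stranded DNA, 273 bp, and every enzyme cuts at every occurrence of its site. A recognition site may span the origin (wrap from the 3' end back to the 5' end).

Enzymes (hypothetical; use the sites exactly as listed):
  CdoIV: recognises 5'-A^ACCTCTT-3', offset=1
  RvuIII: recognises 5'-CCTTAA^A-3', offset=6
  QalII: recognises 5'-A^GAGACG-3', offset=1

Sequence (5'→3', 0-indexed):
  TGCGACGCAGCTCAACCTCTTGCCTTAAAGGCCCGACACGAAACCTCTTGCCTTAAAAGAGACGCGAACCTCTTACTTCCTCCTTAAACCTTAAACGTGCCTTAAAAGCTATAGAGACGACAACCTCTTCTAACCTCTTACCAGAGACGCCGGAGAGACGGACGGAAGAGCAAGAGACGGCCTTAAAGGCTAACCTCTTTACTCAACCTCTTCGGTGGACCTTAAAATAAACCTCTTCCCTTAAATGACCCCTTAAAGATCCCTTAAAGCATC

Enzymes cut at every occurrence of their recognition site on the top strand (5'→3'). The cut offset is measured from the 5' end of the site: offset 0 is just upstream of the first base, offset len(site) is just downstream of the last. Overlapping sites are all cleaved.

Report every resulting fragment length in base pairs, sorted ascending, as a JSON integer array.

[2,5,6,7,8,9,9,10,11,11,11,11,12,13,13,14,14,14,14,19,20,20,20]

Scan for sites:
  CdoIV AACCTCTT/1: at [13, 41, 66, 121, 131, 191, 204, 229] ⇒ [14, 42, 67, 122, 132, 192, 205, 230]
  RvuIII CCTTAAA/6: at [22, 50, 81, 88, 99, 180, 219, 238, 250, 261] ⇒ [28, 56, 87, 94, 105, 186, 225, 244, 256, 267]
  QalII AGAGACG/1: at [57, 112, 142, 153, 172] ⇒ [58, 113, 143, 154, 173]

Pooled cuts: [14, 28, 42, 56, 58, 67, 87, 94, 105, 113, 122, 132, 143, 154, 173, 186, 192, 205, 225, 230, 244, 256, 267]

Fragment lengths:
  14→28: 14 bp
  28→42: 14 bp
  42→56: 14 bp
  56→58: 2 bp
  58→67: 9 bp
  67→87: 20 bp
  87→94: 7 bp
  94→105: 11 bp
  105→113: 8 bp
  113→122: 9 bp
  122→132: 10 bp
  132→143: 11 bp
  143→154: 11 bp
  154→173: 19 bp
  173→186: 13 bp
  186→192: 6 bp
  192→205: 13 bp
  205→225: 20 bp
  225→230: 5 bp
  230→244: 14 bp
  244→256: 12 bp
  256→267: 11 bp
  267→14 (wrap): 273-267+14 = 20 bp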